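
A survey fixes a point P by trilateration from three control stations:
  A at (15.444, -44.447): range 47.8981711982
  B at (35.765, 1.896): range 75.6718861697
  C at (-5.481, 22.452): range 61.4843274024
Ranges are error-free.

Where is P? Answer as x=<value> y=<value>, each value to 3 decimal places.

eq1: (x − 15.444)² + (y + 44.447)² = 47.8981711982²
eq2: (x − 35.765)² + (y − 1.896)² = 75.6718861697²
eq3: (x + 5.481)² + (y − 22.452)² = 61.4843274024²
eq2−eq3, eq2−eq1 (x²,y² cancel):
  -82.492·x + 41.112·y = 1197.315464
  -40.642·x − 92.686·y = 4363.322456
det = -82.492·-92.686 − 41.112·-40.642 = 9316.727416
x = (1197.315464·-92.686 − 41.112·4363.322456) / 9316.727416 = -31.165374
y = (-82.492·4363.322456 − 1197.315464·-40.642) / 9316.727416 = -33.410648

x=-31.165 y=-33.411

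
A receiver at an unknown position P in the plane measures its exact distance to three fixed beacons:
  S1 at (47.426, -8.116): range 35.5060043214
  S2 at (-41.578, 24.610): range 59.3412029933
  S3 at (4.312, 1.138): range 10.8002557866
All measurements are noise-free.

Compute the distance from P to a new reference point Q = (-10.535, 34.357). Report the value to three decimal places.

38.559

eq1: (x − 47.426)² + (y + 8.116)² = 35.5060043214²
eq2: (x + 41.578)² + (y − 24.610)² = 59.3412029933²
eq3: (x − 4.312)² + (y − 1.138)² = 10.8002557866²
eq1−eq2, eq1−eq3 (x²,y² cancel):
  -178.008·x + 65.452·y = -2241.414778
  -86.228·x + 18.508·y = -1151.175726
det = -178.008·18.508 − 65.452·-86.228 = 2349.222992
x = (-2241.414778·18.508 − 65.452·-1151.175726) / 2349.222992 = 14.414404
y = (-178.008·-1151.175726 − -2241.414778·-86.228) / 2349.222992 = 4.957288
|P − Q| = √((14.414404 − -10.535)² + (4.957288 − 34.357)²) = 38.559251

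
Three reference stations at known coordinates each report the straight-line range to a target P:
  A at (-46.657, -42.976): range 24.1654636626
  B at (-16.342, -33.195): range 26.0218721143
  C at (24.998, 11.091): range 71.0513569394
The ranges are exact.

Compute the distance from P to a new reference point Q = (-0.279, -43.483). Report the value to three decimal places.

45.087

eq1: (x + 46.657)² + (y + 42.976)² = 24.1654636626²
eq2: (x + 16.342)² + (y + 33.195)² = 26.0218721143²
eq3: (x − 24.998)² + (y − 11.091)² = 71.0513569394²
eq1−eq3, eq1−eq2 (x²,y² cancel):
  143.310·x + 108.134·y = -7740.227629
  60.630·x + 19.562·y = -2748.011430
det = 143.310·19.562 − 108.134·60.630 = -3752.734200
x = (-7740.227629·19.562 − 108.134·-2748.011430) / -3752.734200 = -38.835454
y = (143.310·-2748.011430 − -7740.227629·60.630) / -3752.734200 = -20.111332
|P − Q| = √((-38.835454 − -0.279)² + (-20.111332 − -43.483)²) = 45.086971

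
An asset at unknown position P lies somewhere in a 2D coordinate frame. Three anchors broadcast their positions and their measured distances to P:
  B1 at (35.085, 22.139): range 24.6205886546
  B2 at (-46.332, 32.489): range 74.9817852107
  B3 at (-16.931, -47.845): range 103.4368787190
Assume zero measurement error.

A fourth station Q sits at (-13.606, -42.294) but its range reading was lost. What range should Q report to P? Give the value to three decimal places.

96.998

eq1: (x − 35.085)² + (y − 22.139)² = 24.6205886546²
eq2: (x + 46.332)² + (y − 32.489)² = 74.9817852107²
eq3: (x + 16.931)² + (y + 47.845)² = 103.4368787190²
eq1−eq3, eq1−eq2 (x²,y² cancel):
  -104.032·x − 139.968·y = -9238.304253
  -162.834·x + 20.700·y = -3534.997929
det = -104.032·20.700 − -139.968·-162.834 = -24945.011712
x = (-9238.304253·20.700 − -139.968·-3534.997929) / -24945.011712 = 27.501269
y = (-104.032·-3534.997929 − -9238.304253·-162.834) / -24945.011712 = 45.562501
|P − Q| = √((27.501269 − -13.606)² + (45.562501 − -42.294)²) = 96.997796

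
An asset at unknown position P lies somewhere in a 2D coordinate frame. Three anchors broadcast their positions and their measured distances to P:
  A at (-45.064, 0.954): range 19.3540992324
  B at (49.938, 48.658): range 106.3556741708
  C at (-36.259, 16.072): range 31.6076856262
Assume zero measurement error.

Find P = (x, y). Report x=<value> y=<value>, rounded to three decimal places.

x=-34.883 y=-15.506

eq1: (x + 45.064)² + (y − 0.954)² = 19.3540992324²
eq2: (x − 49.938)² + (y − 48.658)² = 106.3556741708²
eq3: (x + 36.259)² + (y − 16.072)² = 31.6076856262²
eq3−eq2, eq3−eq1 (x²,y² cancel):
  172.394·x + 65.172·y = -7024.103095
  -17.610·x − 30.236·y = 1083.114581
det = 172.394·-30.236 − 65.172·-17.610 = -4064.826064
x = (-7024.103095·-30.236 − 65.172·1083.114581) / -4064.826064 = -34.882683
y = (172.394·1083.114581 − -7024.103095·-17.610) / -4064.826064 = -15.505706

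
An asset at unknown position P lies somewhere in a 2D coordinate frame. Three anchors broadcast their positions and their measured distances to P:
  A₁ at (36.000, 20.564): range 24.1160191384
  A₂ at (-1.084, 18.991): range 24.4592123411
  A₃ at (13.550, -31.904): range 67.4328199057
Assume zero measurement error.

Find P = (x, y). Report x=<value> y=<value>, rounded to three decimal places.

eq1: (x − 36.000)² + (y − 20.564)² = 24.1160191384²
eq2: (x + 1.084)² + (y − 18.991)² = 24.4592123411²
eq3: (x − 13.550)² + (y + 31.904)² = 67.4328199057²
eq3−eq1, eq3−eq2 (x²,y² cancel):
  44.900·x + 104.936·y = 4483.013201
  -29.268·x + 101.790·y = 3109.297553
det = 44.900·101.790 − 104.936·-29.268 = 7641.637848
x = (4483.013201·101.790 − 104.936·3109.297553) / 7641.637848 = 17.018428
y = (44.900·3109.297553 − 4483.013201·-29.268) / 7641.637848 = 35.439561

x=17.018 y=35.440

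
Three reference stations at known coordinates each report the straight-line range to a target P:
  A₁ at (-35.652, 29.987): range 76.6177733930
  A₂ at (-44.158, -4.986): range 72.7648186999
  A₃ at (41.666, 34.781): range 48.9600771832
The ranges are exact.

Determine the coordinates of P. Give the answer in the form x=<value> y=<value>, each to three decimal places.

eq1: (x + 35.652)² + (y − 29.987)² = 76.6177733930²
eq2: (x + 44.158)² + (y + 4.986)² = 72.7648186999²
eq3: (x − 41.666)² + (y − 34.781)² = 48.9600771832²
eq3−eq2, eq3−eq1 (x²,y² cancel):
  -171.648·x − 79.534·y = -3868.614040
  -154.636·x − 9.588·y = -4248.682286
det = -171.648·-9.588 − -79.534·-154.636 = -10653.058600
x = (-3868.614040·-9.588 − -79.534·-4248.682286) / -10653.058600 = 28.238127
y = (-171.648·-4248.682286 − -3868.614040·-154.636) / -10653.058600 = -12.301708

x=28.238 y=-12.302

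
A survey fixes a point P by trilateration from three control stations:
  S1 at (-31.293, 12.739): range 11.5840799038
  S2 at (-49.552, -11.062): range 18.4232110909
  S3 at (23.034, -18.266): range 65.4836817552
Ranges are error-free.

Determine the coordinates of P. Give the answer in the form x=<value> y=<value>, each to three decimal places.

x=-38.629 y=3.774

eq1: (x + 31.293)² + (y − 12.739)² = 11.5840799038²
eq2: (x + 49.552)² + (y + 11.062)² = 18.4232110909²
eq3: (x − 23.034)² + (y + 18.266)² = 65.4836817552²
eq2−eq3, eq2−eq1 (x²,y² cancel):
  145.172·x − 14.408·y = -5662.254505
  36.518·x + 47.602·y = -1231.010778
det = 145.172·47.602 − -14.408·36.518 = 7436.628888
x = (-5662.254505·47.602 − -14.408·-1231.010778) / 7436.628888 = -38.629202
y = (145.172·-1231.010778 − -5662.254505·36.518) / 7436.628888 = 3.774010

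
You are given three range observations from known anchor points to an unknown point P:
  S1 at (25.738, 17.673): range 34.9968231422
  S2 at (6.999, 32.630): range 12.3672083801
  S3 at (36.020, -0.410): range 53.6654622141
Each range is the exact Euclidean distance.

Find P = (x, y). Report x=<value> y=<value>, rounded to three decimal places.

eq1: (x − 25.738)² + (y − 17.673)² = 34.9968231422²
eq2: (x − 6.999)² + (y − 32.630)² = 12.3672083801²
eq3: (x − 36.020)² + (y + 0.410)² = 53.6654622141²
eq2−eq1, eq2−eq3 (x²,y² cancel):
  37.478·x − 29.914·y = -1210.753115
  58.042·x − 66.080·y = -2543.128393
det = 37.478·-66.080 − -29.914·58.042 = -740.277852
x = (-1210.753115·-66.080 − -29.914·-2543.128393) / -740.277852 = -5.310740
y = (37.478·-2543.128393 − -1210.753115·58.042) / -740.277852 = 33.820860

x=-5.311 y=33.821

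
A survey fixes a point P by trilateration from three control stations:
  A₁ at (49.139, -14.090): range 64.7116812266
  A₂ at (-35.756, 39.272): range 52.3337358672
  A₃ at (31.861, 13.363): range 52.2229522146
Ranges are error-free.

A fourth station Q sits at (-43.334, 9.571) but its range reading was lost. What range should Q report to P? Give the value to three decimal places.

eq1: (x − 49.139)² + (y + 14.090)² = 64.7116812266²
eq2: (x + 35.756)² + (y − 39.272)² = 52.3337358672²
eq3: (x − 31.861)² + (y − 13.363)² = 52.2229522146²
eq1−eq3, eq1−eq2 (x²,y² cancel):
  -34.556·x + 54.906·y = 40.888618
  -169.790·x + 106.724·y = 1656.393876
det = -34.556·106.724 − 54.906·-169.790 = 5634.535196
x = (40.888618·106.724 − 54.906·1656.393876) / 5634.535196 = -15.366337
y = (-34.556·1656.393876 − 40.888618·-169.790) / 5634.535196 = -8.926356
|P − Q| = √((-15.366337 − -43.334)² + (-8.926356 − 9.571)²) = 33.531215

33.531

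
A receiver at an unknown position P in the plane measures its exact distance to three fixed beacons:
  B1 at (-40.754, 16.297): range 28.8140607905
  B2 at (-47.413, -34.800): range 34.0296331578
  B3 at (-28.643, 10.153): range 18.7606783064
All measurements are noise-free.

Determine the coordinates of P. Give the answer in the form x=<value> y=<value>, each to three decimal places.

x=-25.928 y=-8.410

eq1: (x + 40.754)² + (y − 16.297)² = 28.8140607905²
eq2: (x + 47.413)² + (y + 34.800)² = 34.0296331578²
eq3: (x + 28.643)² + (y − 10.153)² = 18.7606783064²
eq3−eq1, eq3−eq2 (x²,y² cancel):
  -24.222·x + 12.288·y = 524.688818
  -37.540·x − 89.906·y = 1729.474829
det = -24.222·-89.906 − 12.288·-37.540 = 2638.994652
x = (524.688818·-89.906 − 12.288·1729.474829) / 2638.994652 = -25.928230
y = (-24.222·1729.474829 − 524.688818·-37.540) / 2638.994652 = -8.410218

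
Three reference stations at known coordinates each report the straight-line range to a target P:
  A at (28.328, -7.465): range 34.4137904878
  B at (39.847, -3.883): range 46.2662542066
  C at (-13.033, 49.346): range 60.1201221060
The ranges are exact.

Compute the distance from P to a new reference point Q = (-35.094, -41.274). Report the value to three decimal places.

eq1: (x − 28.328)² + (y + 7.465)² = 34.4137904878²
eq2: (x − 39.847)² + (y + 3.883)² = 46.2662542066²
eq3: (x + 13.033)² + (y − 49.346)² = 60.1201221060²
eq1−eq3, eq1−eq2 (x²,y² cancel):
  -82.722·x + 113.622·y = -683.435110
  23.038·x + 7.164·y = -211.598014
det = -82.722·7.164 − 113.622·23.038 = -3210.244044
x = (-683.435110·7.164 − 113.622·-211.598014) / -3210.244044 = -5.964051
y = (-82.722·-211.598014 − -683.435110·23.038) / -3210.244044 = -10.357091
|P − Q| = √((-5.964051 − -35.094)² + (-10.357091 − -41.274)²) = 42.478338

42.478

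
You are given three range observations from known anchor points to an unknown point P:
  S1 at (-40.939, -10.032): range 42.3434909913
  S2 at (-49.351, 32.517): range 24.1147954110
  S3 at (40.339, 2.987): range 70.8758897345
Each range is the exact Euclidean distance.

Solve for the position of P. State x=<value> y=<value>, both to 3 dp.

x=-25.442 y=29.374

eq1: (x + 40.939)² + (y + 10.032)² = 42.3434909913²
eq2: (x + 49.351)² + (y − 32.517)² = 24.1147954110²
eq3: (x − 40.339)² + (y − 2.987)² = 70.8758897345²
eq3−eq1, eq3−eq2 (x²,y² cancel):
  -162.556·x − 26.038·y = 3370.906171
  -179.380·x + 59.060·y = 6298.587788
det = -162.556·59.060 − -26.038·-179.380 = -14271.253800
x = (3370.906171·59.060 − -26.038·6298.587788) / -14271.253800 = -25.441938
y = (-162.556·6298.587788 − 3370.906171·-179.380) / -14271.253800 = 29.373739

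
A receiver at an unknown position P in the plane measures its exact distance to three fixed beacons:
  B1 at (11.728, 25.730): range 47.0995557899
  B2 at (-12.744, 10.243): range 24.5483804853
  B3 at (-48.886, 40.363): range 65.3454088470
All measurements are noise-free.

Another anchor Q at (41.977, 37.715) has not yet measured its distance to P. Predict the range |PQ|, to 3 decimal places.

eq1: (x − 11.728)² + (y − 25.730)² = 47.0995557899²
eq2: (x + 12.744)² + (y − 10.243)² = 24.5483804853²
eq3: (x + 48.886)² + (y − 40.363)² = 65.3454088470²
eq2−eq1, eq2−eq3 (x²,y² cancel):
  48.944·x + 30.974·y = -1083.494872
  -72.284·x + 60.240·y = 84.284707
det = 48.944·60.240 − 30.974·-72.284 = 5187.311176
x = (-1083.494872·60.240 − 30.974·84.284707) / 5187.311176 = -13.085848
y = (48.944·84.284707 − -1083.494872·-72.284) / 5187.311176 = -14.303000
|P − Q| = √((-13.085848 − 41.977)² + (-14.303000 − 37.715)²) = 75.748198

75.748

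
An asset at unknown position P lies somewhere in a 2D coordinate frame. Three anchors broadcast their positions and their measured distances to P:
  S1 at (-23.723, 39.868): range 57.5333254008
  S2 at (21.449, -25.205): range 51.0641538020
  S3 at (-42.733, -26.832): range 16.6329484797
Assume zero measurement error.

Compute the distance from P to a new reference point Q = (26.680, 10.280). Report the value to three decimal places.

eq1: (x + 23.723)² + (y − 39.868)² = 57.5333254008²
eq2: (x − 21.449)² + (y + 25.205)² = 51.0641538020²
eq3: (x + 42.733)² + (y + 26.832)² = 16.6329484797²
eq3−eq2, eq3−eq1 (x²,y² cancel):
  128.364·x + 3.254·y = -3781.606715
  38.020·x + 133.400·y = -3427.255917
det = 128.364·133.400 − 3.254·38.020 = 17000.040520
x = (-3781.606715·133.400 − 3.254·-3427.255917) / 17000.040520 = -29.018404
y = (128.364·-3427.255917 − -3781.606715·38.020) / 17000.040520 = -17.421111
|P − Q| = √((-29.018404 − 26.680)² + (-17.421111 − 10.280)²) = 62.206622

62.207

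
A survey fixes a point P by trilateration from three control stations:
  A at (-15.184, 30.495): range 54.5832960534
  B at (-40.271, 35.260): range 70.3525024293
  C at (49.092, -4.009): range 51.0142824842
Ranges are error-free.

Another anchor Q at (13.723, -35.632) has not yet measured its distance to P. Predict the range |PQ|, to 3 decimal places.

eq1: (x + 15.184)² + (y − 30.495)² = 54.5832960534²
eq2: (x + 40.271)² + (y − 35.260)² = 70.3525024293²
eq3: (x − 49.092)² + (y + 4.009)² = 51.0142824842²
eq3−eq2, eq3−eq1 (x²,y² cancel):
  -178.726·x + 78.538·y = -1908.093085
  -128.552·x + 69.008·y = -1642.476855
det = -178.726·69.008 − 78.538·-128.552 = -2237.306832
x = (-1908.093085·69.008 − 78.538·-1642.476855) / -2237.306832 = 1.196457
y = (-178.726·-1642.476855 − -1908.093085·-128.552) / -2237.306832 = -21.572426
|P − Q| = √((1.196457 − 13.723)² + (-21.572426 − -35.632)²) = 18.830452

18.830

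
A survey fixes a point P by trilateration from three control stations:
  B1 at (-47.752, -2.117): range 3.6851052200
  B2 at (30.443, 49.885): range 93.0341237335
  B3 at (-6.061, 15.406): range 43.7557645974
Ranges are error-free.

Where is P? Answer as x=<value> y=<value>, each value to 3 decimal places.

eq1: (x + 47.752)² + (y + 2.117)² = 3.6851052200²
eq2: (x − 30.443)² + (y − 49.885)² = 93.0341237335²
eq3: (x + 6.061)² + (y − 15.406)² = 43.7557645974²
eq2−eq3, eq2−eq1 (x²,y² cancel):
  -73.008·x − 68.958·y = 3599.572326
  -156.390·x − 104.004·y = 7511.213897
det = -73.008·-104.004 − -68.958·-156.390 = -3191.217588
x = (3599.572326·-104.004 − -68.958·7511.213897) / -3191.217588 = -44.994853
y = (-73.008·7511.213897 − 3599.572326·-156.390) / -3191.217588 = -4.562024

x=-44.995 y=-4.562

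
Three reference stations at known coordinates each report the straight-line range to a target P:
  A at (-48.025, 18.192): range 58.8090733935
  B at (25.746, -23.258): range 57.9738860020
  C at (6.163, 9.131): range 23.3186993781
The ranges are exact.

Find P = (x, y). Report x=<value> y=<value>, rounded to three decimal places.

eq1: (x + 48.025)² + (y − 18.192)² = 58.8090733935²
eq2: (x − 25.746)² + (y + 23.258)² = 57.9738860020²
eq3: (x − 6.163)² + (y − 9.131)² = 23.3186993781²
eq2−eq3, eq2−eq1 (x²,y² cancel):
  -39.166·x + 64.778·y = 1734.776367
  -147.542·x + 82.900·y = 1336.022754
det = -39.166·82.900 − 64.778·-147.542 = 6310.614276
x = (1734.776367·82.900 − 64.778·1336.022754) / 6310.614276 = 9.074882
y = (-39.166·1336.022754 − 1734.776367·-147.542) / 6310.614276 = 32.267177

x=9.075 y=32.267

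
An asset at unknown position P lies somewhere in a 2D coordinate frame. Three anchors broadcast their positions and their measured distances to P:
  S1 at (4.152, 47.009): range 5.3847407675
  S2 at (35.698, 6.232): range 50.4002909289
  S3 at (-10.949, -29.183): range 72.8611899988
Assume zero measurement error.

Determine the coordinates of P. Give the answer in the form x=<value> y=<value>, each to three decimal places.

eq1: (x − 4.152)² + (y − 47.009)² = 5.3847407675²
eq2: (x − 35.698)² + (y − 6.232)² = 50.4002909289²
eq3: (x + 10.949)² + (y + 29.183)² = 72.8611899988²
eq3−eq1, eq3−eq2 (x²,y² cancel):
  30.202·x + 152.384·y = 6535.314670
  93.294·x + 70.830·y = 3110.220620
det = 30.202·70.830 − 152.384·93.294 = -12077.305236
x = (6535.314670·70.830 − 152.384·3110.220620) / -12077.305236 = 0.915065
y = (30.202·3110.220620 − 6535.314670·93.294) / -12077.305236 = 42.705782

x=0.915 y=42.706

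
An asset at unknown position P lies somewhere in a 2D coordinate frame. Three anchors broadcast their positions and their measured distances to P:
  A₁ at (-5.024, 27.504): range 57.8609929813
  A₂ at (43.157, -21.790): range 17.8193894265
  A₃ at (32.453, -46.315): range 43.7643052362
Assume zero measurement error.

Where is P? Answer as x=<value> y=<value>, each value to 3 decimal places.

eq1: (x + 5.024)² + (y − 27.504)² = 57.8609929813²
eq2: (x − 43.157)² + (y + 21.790)² = 17.8193894265²
eq3: (x − 32.453)² + (y + 46.315)² = 43.7643052362²
eq2−eq1, eq2−eq3 (x²,y² cancel):
  -96.362·x + 98.588·y = -4585.984026
  -21.408·x − 49.050·y = -736.838088
det = -96.362·-49.050 − 98.588·-21.408 = 6837.128004
x = (-4585.984026·-49.050 − 98.588·-736.838088) / 6837.128004 = 43.524987
y = (-96.362·-736.838088 − -4585.984026·-21.408) / 6837.128004 = -3.974411

x=43.525 y=-3.974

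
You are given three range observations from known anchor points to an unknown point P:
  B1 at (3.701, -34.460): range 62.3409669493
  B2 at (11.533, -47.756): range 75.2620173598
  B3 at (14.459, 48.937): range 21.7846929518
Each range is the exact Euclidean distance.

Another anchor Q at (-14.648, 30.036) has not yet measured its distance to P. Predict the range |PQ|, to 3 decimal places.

25.357

eq1: (x − 3.701)² + (y + 34.460)² = 62.3409669493²
eq2: (x − 11.533)² + (y + 47.756)² = 75.2620173598²
eq3: (x − 14.459)² + (y − 48.937)² = 21.7846929518²
eq2−eq1, eq2−eq3 (x²,y² cancel):
  -15.664·x + 26.592·y = 565.518473
  5.852·x + 193.386·y = 5380.045435
det = -15.664·193.386 − 26.592·5.852 = -3184.814688
x = (565.518473·193.386 − 26.592·5380.045435) / -3184.814688 = 10.582347
y = (-15.664·5380.045435 − 565.518473·5.852) / -3184.814688 = 27.500013
|P − Q| = √((10.582347 − -14.648)² + (27.500013 − 30.036)²) = 25.357477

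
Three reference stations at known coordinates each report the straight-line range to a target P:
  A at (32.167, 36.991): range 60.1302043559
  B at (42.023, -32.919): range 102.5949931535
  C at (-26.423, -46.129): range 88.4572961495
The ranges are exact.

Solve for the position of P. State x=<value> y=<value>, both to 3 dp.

eq1: (x − 32.167)² + (y − 36.991)² = 60.1302043559²
eq2: (x − 42.023)² + (y + 32.919)² = 102.5949931535²
eq3: (x + 26.423)² + (y + 46.129)² = 88.4572961495²
eq2−eq1, eq2−eq3 (x²,y² cancel):
  -19.712·x + 139.820·y = 6463.548024
  -136.892·x − 26.420·y = 2677.505858
det = -19.712·-26.420 − 139.820·-136.892 = 19661.030480
x = (6463.548024·-26.420 − 139.820·2677.505858) / 19661.030480 = -27.726716
y = (-19.712·2677.505858 − 6463.548024·-136.892) / 19661.030480 = 42.318688

x=-27.727 y=42.319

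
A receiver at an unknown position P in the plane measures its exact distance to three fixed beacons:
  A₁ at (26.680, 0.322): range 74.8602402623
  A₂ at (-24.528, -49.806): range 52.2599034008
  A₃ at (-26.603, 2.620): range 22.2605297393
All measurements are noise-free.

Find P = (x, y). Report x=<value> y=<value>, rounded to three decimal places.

x=-48.099 y=-3.164

eq1: (x − 26.680)² + (y − 0.322)² = 74.8602402623²
eq2: (x + 24.528)² + (y + 49.806)² = 52.2599034008²
eq3: (x + 26.603)² + (y − 2.620)² = 22.2605297393²
eq1−eq3, eq1−eq2 (x²,y² cancel):
  -106.566·x + 4.596·y = 5111.182313
  -102.416·x − 100.256·y = 5243.292405
det = -106.566·-100.256 − 4.596·-102.416 = 11154.584832
x = (5111.182313·-100.256 − 4.596·5243.292405) / 11154.584832 = -48.099044
y = (-106.566·5243.292405 − 5111.182313·-102.416) / 11154.584832 = -3.163708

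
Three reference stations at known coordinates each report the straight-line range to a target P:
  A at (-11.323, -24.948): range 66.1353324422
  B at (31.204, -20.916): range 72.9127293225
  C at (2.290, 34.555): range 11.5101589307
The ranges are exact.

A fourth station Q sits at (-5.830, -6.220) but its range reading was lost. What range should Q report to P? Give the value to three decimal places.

47.299

eq1: (x + 11.323)² + (y + 24.948)² = 66.1353324422²
eq2: (x − 31.204)² + (y + 20.916)² = 72.9127293225²
eq3: (x − 2.290)² + (y − 34.555)² = 11.5101589307²
eq3−eq2, eq3−eq1 (x²,y² cancel):
  57.828·x − 110.942·y = -4971.905792
  -27.226·x − 119.006·y = -4690.077531
det = 57.828·-119.006 − -110.942·-27.226 = -9902.385860
x = (-4971.905792·-119.006 − -110.942·-4690.077531) / -9902.385860 = -7.206348
y = (57.828·-4690.077531 − -4971.905792·-27.226) / -9902.385860 = 41.059086
|P − Q| = √((-7.206348 − -5.830)² + (41.059086 − -6.220)²) = 47.299115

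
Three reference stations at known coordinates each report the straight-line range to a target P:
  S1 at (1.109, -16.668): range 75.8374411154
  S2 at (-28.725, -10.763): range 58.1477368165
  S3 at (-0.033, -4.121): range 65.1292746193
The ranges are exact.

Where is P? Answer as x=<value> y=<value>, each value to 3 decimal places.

x=-41.728 y=45.912

eq1: (x − 1.109)² + (y + 16.668)² = 75.8374411154²
eq2: (x + 28.725)² + (y + 10.763)² = 58.1477368165²
eq3: (x + 0.033)² + (y + 4.121)² = 65.1292746193²
eq2−eq3, eq2−eq1 (x²,y² cancel):
  57.384·x + 13.284·y = -1784.647180
  59.668·x − 11.810·y = -3032.073867
det = 57.384·-11.810 − 13.284·59.668 = -1470.334752
x = (-1784.647180·-11.810 − 13.284·-3032.073867) / -1470.334752 = -41.728424
y = (57.384·-3032.073867 − -1784.647180·59.668) / -1470.334752 = 45.912129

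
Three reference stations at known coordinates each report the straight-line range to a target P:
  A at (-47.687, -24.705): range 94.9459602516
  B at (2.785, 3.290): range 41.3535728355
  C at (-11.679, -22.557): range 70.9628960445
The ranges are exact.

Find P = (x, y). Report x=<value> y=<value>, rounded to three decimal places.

x=21.771 y=40.027

eq1: (x + 47.687)² + (y + 24.705)² = 94.9459602516²
eq2: (x − 2.785)² + (y − 3.290)² = 41.3535728355²
eq3: (x + 11.679)² + (y + 22.557)² = 70.9628960445²
eq2−eq3, eq2−eq1 (x²,y² cancel):
  -28.928·x − 51.694·y = -2698.977664
  -100.944·x − 55.990·y = -4438.810713
det = -28.928·-55.990 − -51.694·-100.944 = -3598.520416
x = (-2698.977664·-55.990 − -51.694·-4438.810713) / -3598.520416 = 21.771204
y = (-28.928·-4438.810713 − -2698.977664·-100.944) / -3598.520416 = 40.027475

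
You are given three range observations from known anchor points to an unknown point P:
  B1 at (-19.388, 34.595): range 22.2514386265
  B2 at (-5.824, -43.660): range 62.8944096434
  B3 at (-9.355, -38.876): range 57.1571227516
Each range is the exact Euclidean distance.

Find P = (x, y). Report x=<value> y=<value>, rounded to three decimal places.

eq1: (x + 19.388)² + (y − 34.595)² = 22.2514386265²
eq2: (x + 5.824)² + (y + 43.660)² = 62.8944096434²
eq3: (x + 9.355)² + (y + 38.876)² = 57.1571227516²
eq3−eq2, eq3−eq1 (x²,y² cancel):
  7.062·x − 9.568·y = -347.514908
  -20.066·x + 146.942·y = 2745.659328
det = 7.062·146.942 − -9.568·-20.066 = 845.712916
x = (-347.514908·146.942 − -9.568·2745.659328) / 845.712916 = -29.317357
y = (7.062·2745.659328 − -347.514908·-20.066) / 845.712916 = 14.681829

x=-29.317 y=14.682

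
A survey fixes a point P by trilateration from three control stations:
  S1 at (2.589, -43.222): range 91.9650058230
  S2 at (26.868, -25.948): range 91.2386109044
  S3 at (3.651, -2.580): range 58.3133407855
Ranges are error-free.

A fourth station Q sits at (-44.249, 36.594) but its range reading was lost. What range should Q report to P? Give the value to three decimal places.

eq1: (x − 2.589)² + (y + 43.222)² = 91.9650058230²
eq2: (x − 26.868)² + (y + 25.948)² = 91.2386109044²
eq3: (x − 3.651)² + (y + 2.580)² = 58.3133407855²
eq3−eq2, eq3−eq1 (x²,y² cancel):
  46.434·x − 46.736·y = -3548.836479
  -2.124·x − 81.284·y = -3202.258578
det = 46.434·-81.284 − -46.736·-2.124 = -3873.608520
x = (-3548.836479·-81.284 − -46.736·-3202.258578) / -3873.608520 = -35.832962
y = (46.434·-3202.258578 − -3548.836479·-2.124) / -3873.608520 = 40.332265
|P − Q| = √((-35.832962 − -44.249)² + (40.332265 − 36.594)²) = 9.208926

9.209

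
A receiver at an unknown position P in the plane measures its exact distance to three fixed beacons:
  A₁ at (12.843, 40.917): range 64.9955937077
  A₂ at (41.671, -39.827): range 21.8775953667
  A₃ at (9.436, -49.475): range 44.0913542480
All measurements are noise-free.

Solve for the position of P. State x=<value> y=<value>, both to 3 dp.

x=40.305 y=-17.992

eq1: (x − 12.843)² + (y − 40.917)² = 64.9955937077²
eq2: (x − 41.671)² + (y + 39.827)² = 21.8775953667²
eq3: (x − 9.436)² + (y + 49.475)² = 44.0913542480²
eq1−eq2, eq1−eq3 (x²,y² cancel):
  57.656·x − 161.488·y = 5229.316654
  -6.814·x − 180.784·y = 2978.049865
det = 57.656·-180.784 − -161.488·-6.814 = -11523.661536
x = (5229.316654·-180.784 − -161.488·2978.049865) / -11523.661536 = 40.304678
y = (57.656·2978.049865 − 5229.316654·-6.814) / -11523.661536 = -17.992112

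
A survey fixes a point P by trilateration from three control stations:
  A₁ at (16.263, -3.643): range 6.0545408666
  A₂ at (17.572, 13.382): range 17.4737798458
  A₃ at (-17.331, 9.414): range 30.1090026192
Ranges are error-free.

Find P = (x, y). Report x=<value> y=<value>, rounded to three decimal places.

eq1: (x − 16.263)² + (y + 3.643)² = 6.0545408666²
eq2: (x − 17.572)² + (y − 13.382)² = 17.4737798458²
eq3: (x + 17.331)² + (y − 9.414)² = 30.1090026192²
eq3−eq2, eq3−eq1 (x²,y² cancel):
  69.806·x + 7.936·y = 700.085208
  67.188·x − 26.114·y = 758.664235
det = 69.806·-26.114 − 7.936·67.188 = -2356.117852
x = (700.085208·-26.114 − 7.936·758.664235) / -2356.117852 = 10.314758
y = (69.806·758.664235 − 700.085208·67.188) / -2356.117852 = -2.513453

x=10.315 y=-2.513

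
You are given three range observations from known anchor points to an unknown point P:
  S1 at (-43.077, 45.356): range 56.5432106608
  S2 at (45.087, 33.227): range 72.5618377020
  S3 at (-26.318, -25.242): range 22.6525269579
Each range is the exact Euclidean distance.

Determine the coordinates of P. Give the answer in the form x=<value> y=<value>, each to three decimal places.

eq1: (x + 43.077)² + (y − 45.356)² = 56.5432106608²
eq2: (x − 45.087)² + (y − 33.227)² = 72.5618377020²
eq3: (x + 26.318)² + (y + 25.242)² = 22.6525269579²
eq2−eq1, eq2−eq3 (x²,y² cancel):
  -176.328·x + 24.258·y = 2844.009186
  -142.810·x − 116.938·y = 2945.007903
det = -176.328·-116.938 − 24.258·-142.810 = 24083.728644
x = (2844.009186·-116.938 − 24.258·2945.007903) / 24083.728644 = -16.775340
y = (-176.328·2945.007903 − 2844.009186·-142.810) / 24083.728644 = -4.697545

x=-16.775 y=-4.698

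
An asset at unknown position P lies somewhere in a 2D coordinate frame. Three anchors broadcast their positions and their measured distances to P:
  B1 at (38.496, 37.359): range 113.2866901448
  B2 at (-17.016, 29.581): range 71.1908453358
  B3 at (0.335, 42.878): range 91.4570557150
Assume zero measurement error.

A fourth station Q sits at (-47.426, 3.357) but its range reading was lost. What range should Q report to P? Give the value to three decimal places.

37.041

eq1: (x − 38.496)² + (y − 37.359)² = 113.2866901448²
eq2: (x + 17.016)² + (y − 29.581)² = 71.1908453358²
eq3: (x − 0.335)² + (y − 42.878)² = 91.4570557150²
eq2−eq1, eq2−eq3 (x²,y² cancel):
  111.024·x + 15.556·y = -6052.680624
  34.702·x + 26.594·y = -2622.201288
det = 111.024·26.594 − 15.556·34.702 = 2412.747944
x = (-6052.680624·26.594 − 15.556·-2622.201288) / 2412.747944 = -49.807948
y = (111.024·-2622.201288 − -6052.680624·34.702) / 2412.747944 = -33.607801
|P − Q| = √((-49.807948 − -47.426)² + (-33.607801 − 3.357)²) = 37.041466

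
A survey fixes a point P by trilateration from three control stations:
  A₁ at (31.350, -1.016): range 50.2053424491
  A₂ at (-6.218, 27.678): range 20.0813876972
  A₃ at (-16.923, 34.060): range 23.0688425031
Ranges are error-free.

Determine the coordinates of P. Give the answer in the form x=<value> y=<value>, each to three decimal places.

eq1: (x − 31.350)² + (y + 1.016)² = 50.2053424491²
eq2: (x + 6.218)² + (y − 27.678)² = 20.0813876972²
eq3: (x + 16.923)² + (y − 34.060)² = 23.0688425031²
eq2−eq1, eq2−eq3 (x²,y² cancel):
  75.136·x − 57.388·y = -1938.194731
  -21.410·x + 12.764·y = 512.826958
det = 75.136·12.764 − -57.388·-21.410 = -269.641176
x = (-1938.194731·12.764 − -57.388·512.826958) / -269.641176 = -17.397180
y = (75.136·512.826958 − -1938.194731·-21.410) / -269.641176 = 10.996031

x=-17.397 y=10.996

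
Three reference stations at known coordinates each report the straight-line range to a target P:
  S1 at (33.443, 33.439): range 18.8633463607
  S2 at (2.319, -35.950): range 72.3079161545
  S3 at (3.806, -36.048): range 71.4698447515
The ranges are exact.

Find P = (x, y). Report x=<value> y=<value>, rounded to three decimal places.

x=47.313 y=20.654

eq1: (x − 33.443)² + (y − 33.439)² = 18.8633463607²
eq2: (x − 2.319)² + (y + 35.950)² = 72.3079161545²
eq3: (x − 3.806)² + (y + 36.048)² = 71.4698447515²
eq1−eq3, eq1−eq2 (x²,y² cancel):
  -59.274·x − 138.974·y = -5674.769903
  -62.248·x − 138.778·y = -5811.429612
det = -59.274·-138.778 − -138.974·-62.248 = -424.926380
x = (-5674.769903·-138.778 − -138.974·-5811.429612) / -424.926380 = 47.312669
y = (-59.274·-5811.429612 − -5674.769903·-62.248) / -424.926380 = 20.653926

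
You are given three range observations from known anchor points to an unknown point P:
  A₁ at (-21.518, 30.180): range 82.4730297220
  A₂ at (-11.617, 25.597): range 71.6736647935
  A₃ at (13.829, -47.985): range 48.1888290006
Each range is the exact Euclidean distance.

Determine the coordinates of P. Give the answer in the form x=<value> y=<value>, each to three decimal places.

eq1: (x + 21.518)² + (y − 30.180)² = 82.4730297220²
eq2: (x + 11.617)² + (y − 25.597)² = 71.6736647935²
eq3: (x − 13.829)² + (y + 47.985)² = 48.1888290006²
eq1−eq2, eq1−eq3 (x²,y² cancel):
  19.802·x − 9.166·y = 1080.990781
  70.694·x − 156.330·y = 5599.582133
det = 19.802·-156.330 − -9.166·70.694 = -2447.665456
x = (1080.990781·-156.330 − -9.166·5599.582133) / -2447.665456 = 48.072550
y = (19.802·5599.582133 − 1080.990781·70.694) / -2447.665456 = -14.080095

x=48.073 y=-14.080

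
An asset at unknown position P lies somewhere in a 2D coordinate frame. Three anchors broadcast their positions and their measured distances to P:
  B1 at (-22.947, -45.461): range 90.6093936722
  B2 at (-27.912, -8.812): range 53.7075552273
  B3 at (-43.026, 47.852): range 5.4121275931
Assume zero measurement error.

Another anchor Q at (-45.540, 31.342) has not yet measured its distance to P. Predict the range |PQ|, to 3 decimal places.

13.569

eq1: (x + 22.947)² + (y + 45.461)² = 90.6093936722²
eq2: (x + 27.912)² + (y + 8.812)² = 53.7075552273²
eq3: (x + 43.026)² + (y − 47.852)² = 5.4121275931²
eq1−eq2, eq1−eq3 (x²,y² cancel):
  -9.930·x + 73.298·y = 3589.024491
  -40.158·x + 186.626·y = 9728.554347
det = -9.930·186.626 − 73.298·-40.158 = 1090.304904
x = (3589.024491·186.626 − 73.298·9728.554347) / 1090.304904 = -39.693751
y = (-9.930·9728.554347 − 3589.024491·-40.158) / 1090.304904 = 43.587349
|P − Q| = √((-39.693751 − -45.540)² + (43.587349 − 31.342)²) = 13.569348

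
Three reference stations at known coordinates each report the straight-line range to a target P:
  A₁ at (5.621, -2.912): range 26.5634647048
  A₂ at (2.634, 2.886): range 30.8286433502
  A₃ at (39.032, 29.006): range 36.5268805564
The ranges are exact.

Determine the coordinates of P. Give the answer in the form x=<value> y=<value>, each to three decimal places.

eq1: (x − 5.621)² + (y + 2.912)² = 26.5634647048²
eq2: (x − 2.634)² + (y − 2.886)² = 30.8286433502²
eq3: (x − 39.032)² + (y − 29.006)² = 36.5268805564²
eq2−eq3, eq2−eq1 (x²,y² cancel):
  72.796·x + 52.240·y = 1965.770356
  5.974·x − 11.596·y = 269.596027
det = 72.796·-11.596 − 52.240·5.974 = -1156.224176
x = (1965.770356·-11.596 − 52.240·269.596027) / -1156.224176 = 31.895864
y = (72.796·269.596027 − 1965.770356·5.974) / -1156.224176 = -6.817017

x=31.896 y=-6.817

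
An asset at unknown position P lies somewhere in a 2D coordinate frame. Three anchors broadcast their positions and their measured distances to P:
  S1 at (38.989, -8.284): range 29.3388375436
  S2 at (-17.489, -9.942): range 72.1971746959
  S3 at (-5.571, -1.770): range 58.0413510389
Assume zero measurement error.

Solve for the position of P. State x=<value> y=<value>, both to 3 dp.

x=48.436 y=19.492

eq1: (x − 38.989)² + (y + 8.284)² = 29.3388375436²
eq2: (x + 17.489)² + (y + 9.942)² = 72.1971746959²
eq3: (x + 5.571)² + (y + 1.770)² = 58.0413510389²
eq2−eq1, eq2−eq3 (x²,y² cancel):
  112.956·x + 3.316·y = 5535.722938
  23.836·x + 16.344·y = 1473.094060
det = 112.956·16.344 − 3.316·23.836 = 1767.112688
x = (5535.722938·16.344 − 3.316·1473.094060) / 1767.112688 = 48.435550
y = (112.956·1473.094060 − 5535.722938·23.836) / 1767.112688 = 19.492430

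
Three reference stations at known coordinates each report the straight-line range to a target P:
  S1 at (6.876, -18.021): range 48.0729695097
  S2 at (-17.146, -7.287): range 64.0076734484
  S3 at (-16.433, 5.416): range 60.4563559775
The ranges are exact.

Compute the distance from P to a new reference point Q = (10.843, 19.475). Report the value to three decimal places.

33.313

eq1: (x − 6.876)² + (y + 18.021)² = 48.0729695097²
eq2: (x + 17.146)² + (y + 7.287)² = 64.0076734484²
eq3: (x + 16.433)² + (y − 5.416)² = 60.4563559775²
eq1−eq3, eq1−eq2 (x²,y² cancel):
  -46.618·x + 46.874·y = -1416.619853
  -48.044·x + 21.468·y = -1810.921995
det = -46.618·21.468 − 46.874·-48.044 = 1251.219232
x = (-1416.619853·21.468 − 46.874·-1810.921995) / 1251.219232 = 43.536066
y = (-46.618·-1810.921995 − -1416.619853·-48.044) / 1251.219232 = 13.076427
|P − Q| = √((43.536066 − 10.843)² + (13.076427 − 19.475)²) = 33.313335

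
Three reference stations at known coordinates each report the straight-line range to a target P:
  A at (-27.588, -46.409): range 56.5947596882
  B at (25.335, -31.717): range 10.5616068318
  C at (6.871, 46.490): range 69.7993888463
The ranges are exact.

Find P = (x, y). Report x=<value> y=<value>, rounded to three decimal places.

x=23.171 y=-21.379

eq1: (x + 27.588)² + (y + 46.409)² = 56.5947596882²
eq2: (x − 25.335)² + (y + 31.717)² = 10.5616068318²
eq3: (x − 6.871)² + (y − 46.490)² = 69.7993888463²
eq1−eq3, eq1−eq2 (x²,y² cancel):
  68.918·x + 185.798·y = -2375.350143
  105.846·x + 29.384·y = 1824.356574
det = 68.918·29.384 − 185.798·105.846 = -17640.888596
x = (-2375.350143·29.384 − 185.798·1824.356574) / -17640.888596 = 23.171117
y = (68.918·1824.356574 − -2375.350143·105.846) / -17640.888596 = -21.379440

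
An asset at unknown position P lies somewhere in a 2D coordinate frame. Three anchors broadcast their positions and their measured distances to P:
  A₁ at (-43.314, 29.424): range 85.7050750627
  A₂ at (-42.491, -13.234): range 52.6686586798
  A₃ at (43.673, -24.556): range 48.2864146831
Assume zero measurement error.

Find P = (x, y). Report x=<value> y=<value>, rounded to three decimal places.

x=-0.228 y=-44.663

eq1: (x + 43.314)² + (y − 29.424)² = 85.7050750627²
eq2: (x + 42.491)² + (y + 13.234)² = 52.6686586798²
eq3: (x − 43.673)² + (y + 24.556)² = 48.2864146831²
eq3−eq2, eq3−eq1 (x²,y² cancel):
  -172.328·x + 22.644·y = -972.113992
  -173.974·x + 107.960·y = -4782.235742
det = -172.328·107.960 − 22.644·-173.974 = -14665.063624
x = (-972.113992·107.960 − 22.644·-4782.235742) / -14665.063624 = -0.227719
y = (-172.328·-4782.235742 − -972.113992·-173.974) / -14665.063624 = -44.663329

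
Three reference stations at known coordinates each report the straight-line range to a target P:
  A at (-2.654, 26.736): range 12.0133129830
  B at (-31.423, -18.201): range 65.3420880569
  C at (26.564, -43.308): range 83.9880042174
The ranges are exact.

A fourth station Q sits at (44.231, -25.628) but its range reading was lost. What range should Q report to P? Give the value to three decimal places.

eq1: (x + 2.654)² + (y − 26.736)² = 12.0133129830²
eq2: (x + 31.423)² + (y + 18.201)² = 65.3420880569²
eq3: (x − 26.564)² + (y + 43.308)² = 83.9880042174²
eq2−eq3, eq2−eq1 (x²,y² cancel):
  115.974·x − 50.214·y = -1521.848751
  57.538·x + 89.874·y = 3528.444865
det = 115.974·89.874 − -50.214·57.538 = 13312.260408
x = (-1521.848751·89.874 − -50.214·3528.444865) / 13312.260408 = 3.034999
y = (115.974·3528.444865 − -1521.848751·57.538) / 13312.260408 = 37.316878
|P − Q| = √((3.034999 − 44.231)² + (37.316878 − -25.628)²) = 75.227443

75.227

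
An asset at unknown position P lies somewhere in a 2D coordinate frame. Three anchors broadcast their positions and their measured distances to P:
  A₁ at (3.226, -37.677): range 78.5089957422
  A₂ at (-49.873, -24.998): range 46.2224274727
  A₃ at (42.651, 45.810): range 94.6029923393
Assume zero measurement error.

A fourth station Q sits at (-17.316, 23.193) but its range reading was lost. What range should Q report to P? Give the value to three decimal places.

31.444

eq1: (x − 3.226)² + (y + 37.677)² = 78.5089957422²
eq2: (x + 49.873)² + (y + 24.998)² = 46.2224274727²
eq3: (x − 42.651)² + (y − 45.810)² = 94.6029923393²
eq2−eq1, eq2−eq3 (x²,y² cancel):
  106.198·x − 25.358·y = -5709.402339
  185.048·x + 141.616·y = -6007.765590
det = 106.198·141.616 − -25.358·185.048 = 19731.783152
x = (-5709.402339·141.616 − -25.358·-6007.765590) / 19731.783152 = -48.697456
y = (106.198·-6007.765590 − -5709.402339·185.048) / 19731.783152 = 21.209477
|P − Q| = √((-48.697456 − -17.316)² + (21.209477 − 23.193)²) = 31.444080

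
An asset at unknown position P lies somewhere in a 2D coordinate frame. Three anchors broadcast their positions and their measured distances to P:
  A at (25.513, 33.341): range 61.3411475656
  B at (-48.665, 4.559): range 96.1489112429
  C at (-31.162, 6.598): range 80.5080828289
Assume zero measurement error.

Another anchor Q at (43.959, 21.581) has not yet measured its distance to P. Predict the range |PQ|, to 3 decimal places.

47.159

eq1: (x − 25.513)² + (y − 33.341)² = 61.3411475656²
eq2: (x + 48.665)² + (y − 4.559)² = 96.1489112429²
eq3: (x + 31.162)² + (y − 6.598)² = 80.5080828289²
eq1−eq3, eq1−eq2 (x²,y² cancel):
  -113.350·x − 53.486·y = -3466.746618
  -148.356·x − 57.564·y = -4855.345493
det = -113.350·-57.564 − -53.486·-148.356 = -1410.089616
x = (-3466.746618·-57.564 − -53.486·-4855.345493) / -1410.089616 = 42.644954
y = (-113.350·-4855.345493 − -3466.746618·-148.356) / -1410.089616 = -25.559191
|P − Q| = √((42.644954 − 43.959)² + (-25.559191 − 21.581)²) = 47.158502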